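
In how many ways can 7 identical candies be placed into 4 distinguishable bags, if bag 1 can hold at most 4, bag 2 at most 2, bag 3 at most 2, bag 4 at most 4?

34

Ignoring the caps, the number of non-negative solutions to x_1+…+x_4 = 7 is C(10,3) = 120.
Subtract solutions that violate a single cap (substitute x_i' = x_i − (cap_i+1)): x_1 ≥ 5 gives C(5,3) = 10; x_2 ≥ 3 gives C(7,3) = 35; x_3 ≥ 3 gives C(7,3) = 35; x_4 ≥ 5 gives C(5,3) = 10. Together 90.
Add back pairs where two caps are both exceeded: 0 + 0 + 0 + 4 + 0 + 0 = 4.
By inclusion–exclusion the count is 120 − 90 + 4 = 34.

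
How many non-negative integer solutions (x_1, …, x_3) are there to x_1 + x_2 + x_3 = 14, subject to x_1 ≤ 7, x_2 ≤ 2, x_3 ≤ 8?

Ignoring the caps, the number of non-negative solutions to x_1+…+x_3 = 14 is C(16,2) = 120.
Subtract solutions that violate a single cap (substitute x_i' = x_i − (cap_i+1)): x_1 ≥ 8 gives C(8,2) = 28; x_2 ≥ 3 gives C(13,2) = 78; x_3 ≥ 9 gives C(7,2) = 21. Together 127.
Add back pairs where two caps are both exceeded: 10 + 0 + 6 = 16.
By inclusion–exclusion the count is 120 − 127 + 16 = 9.

9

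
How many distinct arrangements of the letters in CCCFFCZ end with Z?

15

With the last slot taken by Z, it remains to arrange the other 6 letters (CCCFFC).
Those 6 letters have C appearing 4 times and F appearing twice, giving (6)!/(4!·2!) = 15.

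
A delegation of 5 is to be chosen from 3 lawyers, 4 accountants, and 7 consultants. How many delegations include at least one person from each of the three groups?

Unrestricted: C(14,5) = 2002 ways to pick any 5 of the 14.
Selections missing a whole group: no lawyers → C(11,5) = 462; no accountants → C(10,5) = 252; no consultants → C(7,5) = 21.
Add back selections omitting two groups (i.e. drawn from a single group): C(3,5) + C(4,5) + C(7,5) = 21.
By inclusion–exclusion: 2002 − 735 + 21 = 1288.

1288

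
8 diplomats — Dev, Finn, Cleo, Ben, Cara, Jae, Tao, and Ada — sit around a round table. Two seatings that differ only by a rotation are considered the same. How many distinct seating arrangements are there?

5040

Around a circle, 8 distinct people have 8!/8 = (7)! = 5040 rotationally distinct seatings.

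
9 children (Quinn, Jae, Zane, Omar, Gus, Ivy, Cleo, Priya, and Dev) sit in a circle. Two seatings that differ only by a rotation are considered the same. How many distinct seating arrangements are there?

Around a circle, 9 distinct people have 9!/9 = (8)! = 40320 rotationally distinct seatings.

40320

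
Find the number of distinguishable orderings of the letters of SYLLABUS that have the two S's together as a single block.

2520

Treat the 2 copies of S as a single block. The multiset to arrange is then {SS, A, B, L, L, U, Y}, 7 items in all.
That gives (7)!/(2!) = 2520 arrangements.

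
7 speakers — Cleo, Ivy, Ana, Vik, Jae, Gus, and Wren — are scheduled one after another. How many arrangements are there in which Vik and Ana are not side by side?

3600

Of the 7! = 5040 arrangements, those with Vik and Ana adjacent number 2 × 6! = 1440 (treat the pair as a block with 2 internal orders).
Complementary counting: 5040 − 1440 = 3600.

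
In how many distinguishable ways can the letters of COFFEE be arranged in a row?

180

COFFEE has 6 letters with E appearing twice and F appearing twice.
Dividing 6! = 720 by 2!·2! = 4 for the repeated letters gives 180.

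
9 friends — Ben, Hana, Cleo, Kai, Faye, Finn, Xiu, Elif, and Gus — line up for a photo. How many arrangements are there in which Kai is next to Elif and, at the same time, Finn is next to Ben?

Treat {Kai,Elif} as one block (2 orders) and {Finn,Ben} as another (2 orders).
That leaves 7 units to arrange: 2 × 2 × 7! = 4 × 5040 = 20160.

20160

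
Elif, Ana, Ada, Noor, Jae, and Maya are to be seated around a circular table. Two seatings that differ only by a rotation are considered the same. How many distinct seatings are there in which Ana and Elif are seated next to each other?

Treat {Ana, Elif} as one unit (2 internal orders) and seat the resulting 5 units around the table: (4)! circular arrangements.
So 2 × (4)! = 2 × 24 = 48.

48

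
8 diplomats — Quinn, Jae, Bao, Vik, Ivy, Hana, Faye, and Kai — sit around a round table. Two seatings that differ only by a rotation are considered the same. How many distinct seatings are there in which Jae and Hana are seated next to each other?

Glue Jae and Hana into a block (2 internal orders). Seating 7 units around a circle gives (6)! arrangements.
So 2 × (6)! = 2 × 720 = 1440.

1440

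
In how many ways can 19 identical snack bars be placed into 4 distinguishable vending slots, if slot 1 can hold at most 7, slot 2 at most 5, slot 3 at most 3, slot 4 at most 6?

By stars and bars, unrestricted non-negative solutions to x_1+…+x_4 = 19 number C(19+3,3) = 1540.
Subtract solutions that violate a single cap (substitute x_i' = x_i − (cap_i+1)): x_1 ≥ 8 gives C(14,3) = 364; x_2 ≥ 6 gives C(16,3) = 560; x_3 ≥ 4 gives C(18,3) = 816; x_4 ≥ 7 gives C(15,3) = 455. Together 2195.
Add back pairs where two caps are both exceeded: 56 + 120 + 35 + 220 + 84 + 165 = 680.
Subtract triples: 4 + 0 + 1 + 10 = 15.
By inclusion–exclusion the count is 1540 − 2195 + 680 − 15 = 10.

10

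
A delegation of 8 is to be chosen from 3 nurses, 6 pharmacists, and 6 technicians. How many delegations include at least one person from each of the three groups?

5922

With no constraint there are C(15,8) = 6435 possible selections.
Subtract selections that omit an entire group: no nurses → C(12,8) = 495; no pharmacists → C(9,8) = 9; no technicians → C(9,8) = 9.
Add back selections omitting two groups (i.e. drawn from a single group): C(3,8) + C(6,8) + C(6,8) = 0.
By inclusion–exclusion: 6435 − 513 + 0 = 5922.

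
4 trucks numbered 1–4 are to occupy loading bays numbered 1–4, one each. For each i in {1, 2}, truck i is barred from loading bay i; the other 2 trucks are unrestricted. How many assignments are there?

Let Aᵢ (for i ∈ {1, 2}) be the placements that put truck i in its forbidden loading bay. Any j of these fix j positions, leaving (4−j)! ways to fill the rest, and there are C(2,j) ways to pick which j.
By inclusion–exclusion, the number of valid placements is Σ_{j=0}^{2} (−1)^j C(2,j)·(4−j)!.
Computing: 24 − 12 + 2 = 14.

14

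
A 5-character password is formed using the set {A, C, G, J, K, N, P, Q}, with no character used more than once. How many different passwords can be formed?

6720

With no repetition, fill the 5 characters in order: 8 choices, then 7, down to 4.
8 × 7 × 6 × 5 × 4 = 6720.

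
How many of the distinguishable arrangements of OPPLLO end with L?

With the last slot taken by L, it remains to arrange the other 5 letters (OPPLO).
Those 5 letters have O appearing twice and P appearing twice, giving (5)!/(2!·2!) = 30.

30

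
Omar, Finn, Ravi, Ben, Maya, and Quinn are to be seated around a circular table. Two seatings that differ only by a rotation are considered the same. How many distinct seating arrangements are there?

Fix one person's seat to break rotational symmetry; the remaining 5 people can be arranged in (5)! = 120 ways.

120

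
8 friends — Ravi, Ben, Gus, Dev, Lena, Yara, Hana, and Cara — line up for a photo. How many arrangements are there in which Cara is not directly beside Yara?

There are 8! = 40320 arrangements in all. If Cara and Yara are adjacent, merging them into one block gives 2·(7)! = 10080 arrangements.
So 40320 − 10080 = 30240 arrangements keep them apart.

30240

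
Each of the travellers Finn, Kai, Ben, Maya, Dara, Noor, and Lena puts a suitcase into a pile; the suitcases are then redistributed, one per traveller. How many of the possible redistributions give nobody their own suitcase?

1854

Count assignments avoiding every fixed point. For any j of the 7 travellers fixed to their own suitcase, the other 7−j can be arranged in (7−j)! ways.
By inclusion–exclusion this is Σ_{j=0}^{7} (−1)^j C(7,j)·(7−j)!.
Computing: 5040 − 5040 + 2520 − 840 + 210 − 42 + 7 − 1 = 1854.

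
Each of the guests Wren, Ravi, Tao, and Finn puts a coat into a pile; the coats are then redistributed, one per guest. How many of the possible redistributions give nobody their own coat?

This is the derangement count D_4: permutations of 4 items with no fixed point.
By inclusion–exclusion this is Σ_{j=0}^{4} (−1)^j C(4,j)·(4−j)!.
Computing: 24 − 24 + 12 − 4 + 1 = 9.

9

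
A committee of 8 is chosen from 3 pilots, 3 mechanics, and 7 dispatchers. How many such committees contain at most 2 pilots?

1035

Split by how many pilots are chosen (0 through 2).
Sum: C(3,0)·C(10,8) + C(3,1)·C(10,7) + C(3,2)·C(10,6) = 45 + 360 + 630 = 1035.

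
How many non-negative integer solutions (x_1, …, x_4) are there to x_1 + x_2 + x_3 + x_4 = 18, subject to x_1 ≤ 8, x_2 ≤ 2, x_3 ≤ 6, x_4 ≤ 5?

Ignoring the caps, the number of non-negative solutions to x_1+…+x_4 = 18 is C(21,3) = 1330.
Subtract solutions that violate a single cap (substitute x_i' = x_i − (cap_i+1)): x_1 ≥ 9 gives C(12,3) = 220; x_2 ≥ 3 gives C(18,3) = 816; x_3 ≥ 7 gives C(14,3) = 364; x_4 ≥ 6 gives C(15,3) = 455. Together 1855.
Add back pairs where two caps are both exceeded: 84 + 10 + 20 + 165 + 220 + 56 = 555.
Subtract triples: 0 + 1 + 0 + 10 = 11.
By inclusion–exclusion the count is 1330 − 1855 + 555 − 11 = 19.

19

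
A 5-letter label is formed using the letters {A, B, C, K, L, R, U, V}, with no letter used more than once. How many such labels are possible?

6720

This is a permutation of 5 out of 8: P(8,5) = 8!/3!.
That product is 8 × 7 × 6 × 5 × 4 = 6720.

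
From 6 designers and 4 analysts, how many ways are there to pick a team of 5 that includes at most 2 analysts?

186

Split by how many analysts are chosen (0 through 2).
Sum: C(4,0)·C(6,5) + C(4,1)·C(6,4) + C(4,2)·C(6,3) = 6 + 60 + 120 = 186.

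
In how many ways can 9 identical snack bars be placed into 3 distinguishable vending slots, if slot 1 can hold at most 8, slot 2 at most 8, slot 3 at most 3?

32

Without the upper bounds there are C(11,2) = 55 ways to split 9 among 3 vending slots.
Subtract solutions that violate a single cap (substitute x_i' = x_i − (cap_i+1)): x_1 ≥ 9 gives C(2,2) = 1; x_2 ≥ 9 gives C(2,2) = 1; x_3 ≥ 4 gives C(7,2) = 21. Together 23.
No two caps can be exceeded simultaneously, so the pair terms are all 0.
By inclusion–exclusion the count is 55 − 23 + 0 = 32.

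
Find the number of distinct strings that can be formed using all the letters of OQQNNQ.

OQQNNQ has 6 letters with N appearing twice and Q appearing 3 times.
The number of distinct arrangements is 6!/(3!·2!) = 720/12 = 60.

60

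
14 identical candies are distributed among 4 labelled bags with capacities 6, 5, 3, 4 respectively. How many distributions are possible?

34

By stars and bars, unrestricted non-negative solutions to x_1+…+x_4 = 14 number C(14+3,3) = 680.
Subtract solutions that violate a single cap (substitute x_i' = x_i − (cap_i+1)): x_1 ≥ 7 gives C(10,3) = 120; x_2 ≥ 6 gives C(11,3) = 165; x_3 ≥ 4 gives C(13,3) = 286; x_4 ≥ 5 gives C(12,3) = 220. Together 791.
Add back pairs where two caps are both exceeded: 4 + 20 + 10 + 35 + 20 + 56 = 145.
By inclusion–exclusion the count is 680 − 791 + 145 = 34.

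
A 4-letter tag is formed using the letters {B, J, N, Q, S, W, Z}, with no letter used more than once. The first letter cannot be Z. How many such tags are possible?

720

The first letter has 7−1 = 6 choices (anything except Z).
The remaining 3 letters are filled from the other 6 symbols without repetition: 6 × 5 × 4 = 120.
Total: 6 × 120 = 720.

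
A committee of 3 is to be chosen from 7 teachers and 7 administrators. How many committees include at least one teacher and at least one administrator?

With no constraint there are C(14,3) = 364 possible selections.
Subtract selections that omit an entire group: no teachers → C(7,3) = 35; no administrators → C(7,3) = 35.
Both groups omitted at once is impossible, so 364 − 70 = 294.

294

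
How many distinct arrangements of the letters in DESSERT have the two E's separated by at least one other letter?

900

Total arrangements of DESSERT: 7!/(2!·2!) = 1260.
Arrangements with the E's together: treat EE as one letter, giving (6)!/(2!) = 360.
Subtracting, 1260 − 360 = 900 arrangements keep the E's apart.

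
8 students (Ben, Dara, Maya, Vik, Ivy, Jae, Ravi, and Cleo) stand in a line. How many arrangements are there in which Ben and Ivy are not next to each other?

30240

There are 8! = 40320 arrangements in all. If Ben and Ivy are adjacent, merging them into one block gives 2·(7)! = 10080 arrangements.
Complementary counting: 40320 − 10080 = 30240.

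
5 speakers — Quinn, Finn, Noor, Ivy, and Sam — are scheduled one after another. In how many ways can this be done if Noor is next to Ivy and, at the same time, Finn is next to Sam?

Treat {Noor,Ivy} as one block (2 orders) and {Finn,Sam} as another (2 orders).
That leaves 3 units to arrange: 2 × 2 × 3! = 4 × 6 = 24.

24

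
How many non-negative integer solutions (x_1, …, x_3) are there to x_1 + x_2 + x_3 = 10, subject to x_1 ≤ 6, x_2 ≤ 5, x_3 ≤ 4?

20

Ignoring the caps, the number of non-negative solutions to x_1+…+x_3 = 10 is C(12,2) = 66.
Subtract solutions that violate a single cap (substitute x_i' = x_i − (cap_i+1)): x_1 ≥ 7 gives C(5,2) = 10; x_2 ≥ 6 gives C(6,2) = 15; x_3 ≥ 5 gives C(7,2) = 21. Together 46.
No two caps can be exceeded simultaneously, so the pair terms are all 0.
By inclusion–exclusion the count is 66 − 46 + 0 = 20.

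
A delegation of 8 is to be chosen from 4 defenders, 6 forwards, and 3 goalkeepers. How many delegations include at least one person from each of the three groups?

1233

With no constraint there are C(13,8) = 1287 possible selections.
Subtract selections that omit an entire group: no defenders → C(9,8) = 9; no forwards → C(7,8) = 0; no goalkeepers → C(10,8) = 45.
Add back selections omitting two groups (i.e. drawn from a single group): C(4,8) + C(6,8) + C(3,8) = 0.
By inclusion–exclusion: 1287 − 54 + 0 = 1233.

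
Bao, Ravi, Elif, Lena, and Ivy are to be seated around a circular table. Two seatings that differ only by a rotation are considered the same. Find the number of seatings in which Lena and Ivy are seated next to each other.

Glue Lena and Ivy into a block (2 internal orders). Seating 4 units around a circle gives (3)! arrangements.
So 2 × (3)! = 2 × 6 = 12.

12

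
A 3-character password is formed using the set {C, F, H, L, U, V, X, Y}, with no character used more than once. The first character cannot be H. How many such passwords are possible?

The first character has 8−1 = 7 choices (anything except H).
The remaining 2 characters are filled from the other 7 symbols without repetition: 7 × 6 = 42.
Total: 7 × 42 = 294.

294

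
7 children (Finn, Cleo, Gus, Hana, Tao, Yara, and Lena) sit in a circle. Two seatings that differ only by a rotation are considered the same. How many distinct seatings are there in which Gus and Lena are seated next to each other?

240

Glue Gus and Lena into a block (2 internal orders). Seating 6 units around a circle gives (5)! arrangements.
So 2 × (5)! = 2 × 120 = 240.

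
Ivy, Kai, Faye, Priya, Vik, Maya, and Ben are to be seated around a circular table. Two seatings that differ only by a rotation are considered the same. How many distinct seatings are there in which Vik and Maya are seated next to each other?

240

Treat {Vik, Maya} as one unit (2 internal orders) and seat the resulting 6 units around the table: (5)! circular arrangements.
So 2 × (5)! = 2 × 120 = 240.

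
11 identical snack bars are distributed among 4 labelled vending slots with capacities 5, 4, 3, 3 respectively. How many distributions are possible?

Ignoring the caps, the number of non-negative solutions to x_1+…+x_4 = 11 is C(14,3) = 364.
Subtract solutions that violate a single cap (substitute x_i' = x_i − (cap_i+1)): x_1 ≥ 6 gives C(8,3) = 56; x_2 ≥ 5 gives C(9,3) = 84; x_3 ≥ 4 gives C(10,3) = 120; x_4 ≥ 4 gives C(10,3) = 120. Together 380.
Add back pairs where two caps are both exceeded: 1 + 4 + 4 + 10 + 10 + 20 = 49.
By inclusion–exclusion the count is 364 − 380 + 49 = 33.

33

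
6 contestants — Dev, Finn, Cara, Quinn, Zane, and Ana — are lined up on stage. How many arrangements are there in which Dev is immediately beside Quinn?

Treat {Dev, Quinn} as a single unit. There are 5 units to order, and the pair itself can be ordered 2 ways.
So the count is 2·(5)! = 240.

240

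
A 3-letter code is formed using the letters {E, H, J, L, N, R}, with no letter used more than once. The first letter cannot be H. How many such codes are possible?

The first letter has 6−1 = 5 choices (anything except H).
The remaining 2 letters are filled from the other 5 symbols without repetition: 5 × 4 = 20.
Total: 5 × 20 = 100.

100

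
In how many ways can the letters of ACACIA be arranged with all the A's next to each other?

Treat the 3 copies of A as a single block. The multiset to arrange is then {AAA, C, C, I}, 4 items in all.
That gives (4)!/(2!) = 12 arrangements.

12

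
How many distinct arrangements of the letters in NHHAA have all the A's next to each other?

Treat the 2 copies of A as a single block. The multiset to arrange is then {AA, H, H, N}, 4 items in all.
That gives (4)!/(2!) = 12 arrangements.

12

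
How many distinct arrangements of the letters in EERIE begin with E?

With the first slot taken by E, it remains to arrange the other 4 letters (ERIE).
Those 4 letters have E appearing twice, giving (4)!/(2!) = 12.

12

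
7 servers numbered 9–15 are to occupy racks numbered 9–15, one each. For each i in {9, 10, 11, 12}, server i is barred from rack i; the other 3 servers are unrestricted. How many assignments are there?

Let Aᵢ (for 9 ≤ i ≤ 12) be the placements that put server i in its forbidden rack. Any j of these fix j positions, leaving (7−j)! ways to fill the rest, and there are C(4,j) ways to pick which j.
By inclusion–exclusion, the number of valid placements is Σ_{j=0}^{4} (−1)^j C(4,j)·(7−j)!.
Computing: 5040 − 2880 + 720 − 96 + 6 = 2790.

2790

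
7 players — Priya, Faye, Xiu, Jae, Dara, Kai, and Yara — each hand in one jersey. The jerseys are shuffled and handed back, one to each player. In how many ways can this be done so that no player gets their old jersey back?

Count assignments avoiding every fixed point. For any j of the 7 players fixed to their old jersey, the other 7−j can be arranged in (7−j)! ways.
By inclusion–exclusion this is Σ_{j=0}^{7} (−1)^j C(7,j)·(7−j)!.
Computing: 5040 − 5040 + 2520 − 840 + 210 − 42 + 7 − 1 = 1854.

1854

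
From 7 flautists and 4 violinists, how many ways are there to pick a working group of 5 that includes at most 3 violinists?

Split by how many violinists are chosen (0 through 3).
Sum: C(4,0)·C(7,5) + C(4,1)·C(7,4) + C(4,2)·C(7,3) + C(4,3)·C(7,2) = 21 + 140 + 210 + 84 = 455.

455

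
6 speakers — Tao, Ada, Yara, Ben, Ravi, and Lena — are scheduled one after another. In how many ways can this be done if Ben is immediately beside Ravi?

240

Treat {Ben, Ravi} as a single unit. There are 5 units to order, and the pair itself can be ordered 2 ways.
So the count is 2·(5)! = 240.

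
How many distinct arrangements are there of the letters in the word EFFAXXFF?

Letter multiplicities in EFFAXXFF: A×1, E×1, F×4, X×2.
Dividing 8! = 40320 by 4!·2! = 48 for the repeated letters gives 840.

840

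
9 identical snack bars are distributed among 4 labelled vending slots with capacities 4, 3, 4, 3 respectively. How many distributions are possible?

Ignoring the caps, the number of non-negative solutions to x_1+…+x_4 = 9 is C(12,3) = 220.
Subtract solutions that violate a single cap (substitute x_i' = x_i − (cap_i+1)): x_1 ≥ 5 gives C(7,3) = 35; x_2 ≥ 4 gives C(8,3) = 56; x_3 ≥ 5 gives C(7,3) = 35; x_4 ≥ 4 gives C(8,3) = 56. Together 182.
Add back pairs where two caps are both exceeded: 1 + 0 + 1 + 1 + 4 + 1 = 8.
By inclusion–exclusion the count is 220 − 182 + 8 = 46.

46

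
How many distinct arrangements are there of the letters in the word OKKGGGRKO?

The 9 letters of OKKGGGRKO have repeats: G appearing 3 times, K appearing 3 times, and O appearing twice.
Dividing 9! = 362880 by 3!·3!·2! = 72 for the repeated letters gives 5040.

5040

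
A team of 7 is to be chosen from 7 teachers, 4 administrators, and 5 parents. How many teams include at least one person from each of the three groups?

10283

Unrestricted: C(16,7) = 11440 ways to pick any 7 of the 16.
Selections missing a whole group: no teachers → C(9,7) = 36; no administrators → C(12,7) = 792; no parents → C(11,7) = 330.
Add back selections omitting two groups (i.e. drawn from a single group): C(7,7) + C(4,7) + C(5,7) = 1.
By inclusion–exclusion: 11440 − 1158 + 1 = 10283.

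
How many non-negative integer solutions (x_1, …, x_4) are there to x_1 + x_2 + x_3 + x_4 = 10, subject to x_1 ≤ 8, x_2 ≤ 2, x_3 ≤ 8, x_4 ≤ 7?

By stars and bars, unrestricted non-negative solutions to x_1+…+x_4 = 10 number C(10+3,3) = 286.
Subtract solutions that violate a single cap (substitute x_i' = x_i − (cap_i+1)): x_1 ≥ 9 gives C(4,3) = 4; x_2 ≥ 3 gives C(10,3) = 120; x_3 ≥ 9 gives C(4,3) = 4; x_4 ≥ 8 gives C(5,3) = 10. Together 138.
No two caps can be exceeded simultaneously, so the pair terms are all 0.
By inclusion–exclusion the count is 286 − 138 + 0 = 148.

148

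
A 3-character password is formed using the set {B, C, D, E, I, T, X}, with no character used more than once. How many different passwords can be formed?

210

With no repetition, fill the 3 characters in order: 7 choices, then 6, down to 5.
That product is 7 × 6 × 5 = 210.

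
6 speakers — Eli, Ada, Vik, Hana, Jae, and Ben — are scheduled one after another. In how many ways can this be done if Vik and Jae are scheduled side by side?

Glue Vik and Jae into one block (2 internal orders), leaving 5 units to arrange in a row.
So the count is 2·(5)! = 240.

240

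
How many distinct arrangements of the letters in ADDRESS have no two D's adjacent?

Total arrangements of ADDRESS: 7!/(2!·2!) = 1260.
Arrangements with the D's together: treat DD as one letter, giving (6)!/(2!) = 360.
Hence 1260 − 360 = 900.

900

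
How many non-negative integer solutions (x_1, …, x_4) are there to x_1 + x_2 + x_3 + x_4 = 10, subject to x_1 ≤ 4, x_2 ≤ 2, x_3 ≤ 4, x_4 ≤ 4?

Ignoring the caps, the number of non-negative solutions to x_1+…+x_4 = 10 is C(13,3) = 286.
Subtract solutions that violate a single cap (substitute x_i' = x_i − (cap_i+1)): x_1 ≥ 5 gives C(8,3) = 56; x_2 ≥ 3 gives C(10,3) = 120; x_3 ≥ 5 gives C(8,3) = 56; x_4 ≥ 5 gives C(8,3) = 56. Together 288.
Add back pairs where two caps are both exceeded: 10 + 1 + 1 + 10 + 10 + 1 = 33.
By inclusion–exclusion the count is 286 − 288 + 33 = 31.

31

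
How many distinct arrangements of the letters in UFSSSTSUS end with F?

With the last slot taken by F, it remains to arrange the other 8 letters (USSSTSUS).
Those 8 letters have S appearing 5 times and U appearing twice, giving (8)!/(5!·2!) = 168.

168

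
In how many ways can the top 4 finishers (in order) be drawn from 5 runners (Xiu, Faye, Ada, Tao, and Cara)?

There are 5 choices for 1st place, 4 for 2nd, and so on down to 2 for position 4.
That gives 5 × 4 × 3 × 2 = 120.

120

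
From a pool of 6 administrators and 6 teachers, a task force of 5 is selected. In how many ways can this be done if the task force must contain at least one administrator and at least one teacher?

With no constraint there are C(12,5) = 792 possible selections.
Subtract selections that omit an entire group: no administrators → C(6,5) = 6; no teachers → C(6,5) = 6.
Both groups omitted at once is impossible, so 792 − 12 = 780.

780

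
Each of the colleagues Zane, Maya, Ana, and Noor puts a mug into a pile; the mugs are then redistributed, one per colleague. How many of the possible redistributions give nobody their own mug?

9

This is the derangement count D_4: permutations of 4 items with no fixed point.
By inclusion–exclusion this is Σ_{j=0}^{4} (−1)^j C(4,j)·(4−j)!.
Computing: 24 − 24 + 12 − 4 + 1 = 9.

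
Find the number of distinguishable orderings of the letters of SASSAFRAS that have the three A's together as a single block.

210

Treat the 3 copies of A as a single block. The multiset to arrange is then {AAA, F, R, S, S, S, S}, 7 items in all.
That gives (7)!/(4!) = 210 arrangements.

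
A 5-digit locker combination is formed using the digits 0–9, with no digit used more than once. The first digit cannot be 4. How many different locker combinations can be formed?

27216

The first digit has 10−1 = 9 choices (anything except 4).
The remaining 4 digits are filled from the other 9 symbols without repetition: 9 × 8 × 7 × 6 = 3024.
Total: 9 × 3024 = 27216.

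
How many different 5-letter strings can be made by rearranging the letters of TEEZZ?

TEEZZ has 5 letters with E appearing twice and Z appearing twice.
Dividing 5! = 120 by 2!·2! = 4 for the repeated letters gives 30.

30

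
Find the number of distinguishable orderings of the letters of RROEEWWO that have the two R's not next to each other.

1890

There are 8!/(2!·2!·2!·2!) = 2520 arrangements of RROEEWWO in total.
Arrangements with the R's together: treat RR as one letter, giving (7)!/(2!·2!·2!) = 630.
Hence 2520 − 630 = 1890.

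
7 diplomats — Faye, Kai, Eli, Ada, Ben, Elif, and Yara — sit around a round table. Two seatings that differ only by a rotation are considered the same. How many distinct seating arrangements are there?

Around a circle, 7 distinct people have 7!/7 = (6)! = 720 rotationally distinct seatings.

720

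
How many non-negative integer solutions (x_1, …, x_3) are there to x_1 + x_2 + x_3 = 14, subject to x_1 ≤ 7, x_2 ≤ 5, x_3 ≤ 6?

15

Without the upper bounds there are C(16,2) = 120 ways to split 14 among 3 variables.
Subtract solutions that violate a single cap (substitute x_i' = x_i − (cap_i+1)): x_1 ≥ 8 gives C(8,2) = 28; x_2 ≥ 6 gives C(10,2) = 45; x_3 ≥ 7 gives C(9,2) = 36. Together 109.
Add back pairs where two caps are both exceeded: 1 + 0 + 3 = 4.
By inclusion–exclusion the count is 120 − 109 + 4 = 15.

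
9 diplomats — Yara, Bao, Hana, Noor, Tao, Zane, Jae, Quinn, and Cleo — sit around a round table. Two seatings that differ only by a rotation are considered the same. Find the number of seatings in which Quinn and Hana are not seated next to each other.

30240

Without the restriction there are (8)! = 40320 seatings.
Seatings with Quinn beside Hana: treat them as a block with 2 internal orders, giving 2 × (7)! = 10080.
Subtracting, 40320 − 10080 = 30240.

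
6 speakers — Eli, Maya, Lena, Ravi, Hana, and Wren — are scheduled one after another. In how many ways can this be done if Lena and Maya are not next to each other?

480

Of the 6! = 720 arrangements, those with Lena and Maya adjacent number 2 × 5! = 240 (treat the pair as a block with 2 internal orders).
So 720 − 240 = 480 arrangements keep them apart.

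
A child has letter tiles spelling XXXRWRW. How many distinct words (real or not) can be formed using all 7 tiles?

The 7 letters of XXXRWRW have repeats: R appearing twice, W appearing twice, and X appearing 3 times.
So there are 7! / (3!·2!·2!) = 210 distinguishable arrangements.

210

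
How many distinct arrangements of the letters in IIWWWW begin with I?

5

With the first slot taken by I, it remains to arrange the other 5 letters (IWWWW).
Those 5 letters have W appearing 4 times, giving (5)!/(4!) = 5.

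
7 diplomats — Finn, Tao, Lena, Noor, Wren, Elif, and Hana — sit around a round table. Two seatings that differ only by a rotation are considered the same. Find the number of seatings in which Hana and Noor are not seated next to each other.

All circular seatings of 7 people number (6)! = 720.
Seatings with Hana beside Noor: treat them as a block with 2 internal orders, giving 2 × (5)! = 240.
Subtracting, 720 − 240 = 480.

480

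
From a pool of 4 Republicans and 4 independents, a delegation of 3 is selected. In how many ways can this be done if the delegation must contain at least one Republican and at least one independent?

Total 3-person selections from all 8: C(8,3) = 56.
Selections missing a whole group: no Republicans → C(4,3) = 4; no independents → C(4,3) = 4.
Both groups omitted at once is impossible, so 56 − 8 = 48.

48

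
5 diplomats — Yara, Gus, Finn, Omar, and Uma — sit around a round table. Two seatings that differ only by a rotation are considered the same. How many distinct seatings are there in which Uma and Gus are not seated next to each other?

12

Without the restriction there are (4)! = 24 seatings.
Seatings with Uma beside Gus: treat them as a block with 2 internal orders, giving 2 × (3)! = 12.
Subtracting, 24 − 12 = 12.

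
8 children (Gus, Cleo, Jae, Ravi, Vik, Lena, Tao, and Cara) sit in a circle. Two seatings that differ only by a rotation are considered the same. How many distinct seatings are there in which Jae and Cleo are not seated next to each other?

3600

Without the restriction there are (7)! = 5040 seatings.
Those with Jae next to Cleo: fuse the pair into one unit and seat 7 units around a circle — 2·(6)! = 1440.
Subtracting, 5040 − 1440 = 3600.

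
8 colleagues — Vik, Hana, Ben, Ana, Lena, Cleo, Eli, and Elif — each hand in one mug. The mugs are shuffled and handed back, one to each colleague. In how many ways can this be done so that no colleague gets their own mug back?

Count assignments avoiding every fixed point. For any j of the 8 colleagues fixed to their own mug, the other 8−j can be arranged in (8−j)! ways.
By inclusion–exclusion this is Σ_{j=0}^{8} (−1)^j C(8,j)·(8−j)!.
Computing: 40320 − 40320 + 20160 − 6720 + 1680 − 336 + 56 − 8 + 1 = 14833.

14833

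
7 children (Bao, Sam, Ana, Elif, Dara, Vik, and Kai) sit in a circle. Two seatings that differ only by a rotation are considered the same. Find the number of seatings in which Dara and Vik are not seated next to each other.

All circular seatings of 7 people number (6)! = 720.
Those with Dara next to Vik: fuse the pair into one unit and seat 6 units around a circle — 2·(5)! = 240.
Subtracting, 720 − 240 = 480.

480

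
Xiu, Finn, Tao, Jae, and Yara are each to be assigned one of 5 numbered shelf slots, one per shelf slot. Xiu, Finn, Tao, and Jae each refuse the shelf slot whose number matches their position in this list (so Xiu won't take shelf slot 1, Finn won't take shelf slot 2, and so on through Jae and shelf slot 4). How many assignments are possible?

Let Aᵢ (for 1 ≤ i ≤ 4) be the placements that put person i in their forbidden shelf slot. Any j of these fix j positions, leaving (5−j)! ways to fill the rest, and there are C(4,j) ways to pick which j.
By inclusion–exclusion, the number of valid placements is Σ_{j=0}^{4} (−1)^j C(4,j)·(5−j)!.
Computing: 120 − 96 + 36 − 8 + 1 = 53.

53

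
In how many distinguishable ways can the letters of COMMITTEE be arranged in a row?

45360

Letter multiplicities in COMMITTEE: C×1, E×2, I×1, M×2, O×1, T×2.
So there are 9! / (2!·2!·2!) = 45360 distinguishable arrangements.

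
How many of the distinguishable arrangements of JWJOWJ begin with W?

20

Fix W in the first position and arrange the remaining 5 letters.
Those 5 letters have J appearing 3 times, giving (5)!/(3!) = 20.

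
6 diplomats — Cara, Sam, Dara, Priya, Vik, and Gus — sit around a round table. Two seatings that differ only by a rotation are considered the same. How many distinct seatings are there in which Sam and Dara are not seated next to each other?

All circular seatings of 6 people number (5)! = 120.
Those with Sam next to Dara: fuse the pair into one unit and seat 5 units around a circle — 2·(4)! = 48.
Subtracting, 120 − 48 = 72.

72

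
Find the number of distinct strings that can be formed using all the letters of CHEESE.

CHEESE has 6 letters with E appearing 3 times.
So there are 6! / (3!) = 120 distinguishable arrangements.

120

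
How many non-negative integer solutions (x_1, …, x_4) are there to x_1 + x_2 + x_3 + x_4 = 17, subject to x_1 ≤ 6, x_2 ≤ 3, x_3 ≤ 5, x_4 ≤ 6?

20

Without the upper bounds there are C(20,3) = 1140 ways to split 17 among 4 variables.
Subtract solutions that violate a single cap (substitute x_i' = x_i − (cap_i+1)): x_1 ≥ 7 gives C(13,3) = 286; x_2 ≥ 4 gives C(16,3) = 560; x_3 ≥ 6 gives C(14,3) = 364; x_4 ≥ 7 gives C(13,3) = 286. Together 1496.
Add back pairs where two caps are both exceeded: 84 + 35 + 20 + 120 + 84 + 35 = 378.
Subtract triples: 1 + 0 + 0 + 1 = 2.
By inclusion–exclusion the count is 1140 − 1496 + 378 − 2 = 20.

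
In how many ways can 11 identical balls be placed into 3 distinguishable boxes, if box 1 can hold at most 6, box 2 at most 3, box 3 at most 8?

Ignoring the caps, the number of non-negative solutions to x_1+…+x_3 = 11 is C(13,2) = 78.
Subtract solutions that violate a single cap (substitute x_i' = x_i − (cap_i+1)): x_1 ≥ 7 gives C(6,2) = 15; x_2 ≥ 4 gives C(9,2) = 36; x_3 ≥ 9 gives C(4,2) = 6. Together 57.
Add back pairs where two caps are both exceeded: 1 + 0 + 0 = 1.
By inclusion–exclusion the count is 78 − 57 + 1 = 22.

22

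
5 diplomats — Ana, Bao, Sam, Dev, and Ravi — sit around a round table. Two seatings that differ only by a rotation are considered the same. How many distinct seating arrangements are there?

Seat Ana anywhere (absorbing the rotational symmetry), then permute the other 4: (4)! = 24.

24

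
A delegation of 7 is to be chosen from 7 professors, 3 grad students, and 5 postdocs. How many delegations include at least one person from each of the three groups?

5516

Total 7-person selections from all 15: C(15,7) = 6435.
Selections missing a whole group: no professors → C(8,7) = 8; no grad students → C(12,7) = 792; no postdocs → C(10,7) = 120.
Add back selections omitting two groups (i.e. drawn from a single group): C(7,7) + C(3,7) + C(5,7) = 1.
By inclusion–exclusion: 6435 − 920 + 1 = 5516.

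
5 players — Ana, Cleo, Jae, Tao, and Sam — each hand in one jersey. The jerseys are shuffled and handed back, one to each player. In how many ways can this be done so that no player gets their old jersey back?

This is the derangement count D_5: permutations of 5 items with no fixed point.
By inclusion–exclusion this is Σ_{j=0}^{5} (−1)^j C(5,j)·(5−j)!.
Computing: 120 − 120 + 60 − 20 + 5 − 1 = 44.

44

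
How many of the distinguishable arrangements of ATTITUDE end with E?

840

With the last slot taken by E, it remains to arrange the other 7 letters (ATTITUD).
Those 7 letters have T appearing 3 times, giving (7)!/(3!) = 840.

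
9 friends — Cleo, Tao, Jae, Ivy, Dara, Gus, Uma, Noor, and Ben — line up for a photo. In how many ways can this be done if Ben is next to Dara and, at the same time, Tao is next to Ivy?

Treat {Ben,Dara} as one block (2 orders) and {Tao,Ivy} as another (2 orders).
That leaves 7 units to arrange: 2 × 2 × 7! = 4 × 5040 = 20160.

20160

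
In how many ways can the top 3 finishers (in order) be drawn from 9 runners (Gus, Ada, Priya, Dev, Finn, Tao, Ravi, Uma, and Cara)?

504

This is an ordered selection of 3 from 9: P(9,3).
That gives 9 × 8 × 7 = 504.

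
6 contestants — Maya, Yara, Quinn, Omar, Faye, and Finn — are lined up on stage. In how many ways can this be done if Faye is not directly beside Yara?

There are 6! = 720 arrangements in all. If Faye and Yara are adjacent, merging them into one block gives 2·(5)! = 240 arrangements.
So 720 − 240 = 480 arrangements keep them apart.

480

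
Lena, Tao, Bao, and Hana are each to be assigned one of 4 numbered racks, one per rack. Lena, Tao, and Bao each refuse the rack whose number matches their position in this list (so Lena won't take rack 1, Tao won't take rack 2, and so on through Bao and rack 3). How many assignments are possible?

Let Aᵢ (for i ∈ {1, 2, 3}) be the placements that put person i in their forbidden rack. Any j of these fix j positions, leaving (4−j)! ways to fill the rest, and there are C(3,j) ways to pick which j.
By inclusion–exclusion, the number of valid placements is Σ_{j=0}^{3} (−1)^j C(3,j)·(4−j)!.
Computing: 24 − 18 + 6 − 1 = 11.

11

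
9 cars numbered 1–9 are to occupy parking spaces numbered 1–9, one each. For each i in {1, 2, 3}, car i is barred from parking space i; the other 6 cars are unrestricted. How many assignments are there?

Let Aᵢ (for i ∈ {1, 2, 3}) be the placements that put car i in its forbidden parking space. Any j of these fix j positions, leaving (9−j)! ways to fill the rest, and there are C(3,j) ways to pick which j.
By inclusion–exclusion, the number of valid placements is Σ_{j=0}^{3} (−1)^j C(3,j)·(9−j)!.
Computing: 362880 − 120960 + 15120 − 720 = 256320.

256320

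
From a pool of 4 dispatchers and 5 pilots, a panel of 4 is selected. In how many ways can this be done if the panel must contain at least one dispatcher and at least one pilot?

120

With no constraint there are C(9,4) = 126 possible selections.
Subtract selections that omit an entire group: no dispatchers → C(5,4) = 5; no pilots → C(4,4) = 1.
Both groups omitted at once is impossible, so 126 − 6 = 120.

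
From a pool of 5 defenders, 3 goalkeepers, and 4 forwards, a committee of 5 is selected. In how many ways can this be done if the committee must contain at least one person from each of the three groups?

Total 5-person selections from all 12: C(12,5) = 792.
Subtract selections that omit an entire group: no defenders → C(7,5) = 21; no goalkeepers → C(9,5) = 126; no forwards → C(8,5) = 56.
Add back selections omitting two groups (i.e. drawn from a single group): C(5,5) + C(3,5) + C(4,5) = 1.
By inclusion–exclusion: 792 − 203 + 1 = 590.

590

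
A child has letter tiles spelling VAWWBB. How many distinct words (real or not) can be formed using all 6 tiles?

Letter multiplicities in VAWWBB: A×1, B×2, V×1, W×2.
The number of distinct arrangements is 6!/(2!·2!) = 720/4 = 180.

180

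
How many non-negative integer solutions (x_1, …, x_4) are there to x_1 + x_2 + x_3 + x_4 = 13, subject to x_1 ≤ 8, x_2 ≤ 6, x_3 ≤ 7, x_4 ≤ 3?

Without the upper bounds there are C(16,3) = 560 ways to split 13 among 4 variables.
Subtract solutions that violate a single cap (substitute x_i' = x_i − (cap_i+1)): x_1 ≥ 9 gives C(7,3) = 35; x_2 ≥ 7 gives C(9,3) = 84; x_3 ≥ 8 gives C(8,3) = 56; x_4 ≥ 4 gives C(12,3) = 220. Together 395.
Add back pairs where two caps are both exceeded: 0 + 0 + 1 + 0 + 10 + 4 = 15.
By inclusion–exclusion the count is 560 − 395 + 15 = 180.

180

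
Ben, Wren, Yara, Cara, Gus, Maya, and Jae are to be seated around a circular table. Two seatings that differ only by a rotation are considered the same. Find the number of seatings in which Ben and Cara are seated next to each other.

Glue Ben and Cara into a block (2 internal orders). Seating 6 units around a circle gives (5)! arrangements.
So 2 × (5)! = 2 × 120 = 240.

240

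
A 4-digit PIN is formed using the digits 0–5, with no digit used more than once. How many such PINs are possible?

This is a permutation of 4 out of 6: P(6,4) = 6!/2!.
6 × 5 × 4 × 3 = 360.

360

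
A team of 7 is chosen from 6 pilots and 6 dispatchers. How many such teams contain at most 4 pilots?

Split by how many pilots are chosen (0 through 4).
Sum: C(6,0)·C(6,7) + C(6,1)·C(6,6) + C(6,2)·C(6,5) + C(6,3)·C(6,4) + C(6,4)·C(6,3) = 0 + 6 + 90 + 300 + 300 = 696.

696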